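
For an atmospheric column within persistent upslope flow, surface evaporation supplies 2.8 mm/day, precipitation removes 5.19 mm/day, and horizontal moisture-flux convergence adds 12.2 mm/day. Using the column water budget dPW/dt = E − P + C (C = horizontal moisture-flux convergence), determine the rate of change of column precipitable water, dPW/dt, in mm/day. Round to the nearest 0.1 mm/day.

dPW/dt ≈ 9.8 mm/day

dPW/dt = E − P + C = 2.8 − 5.19 + (12.2) = 9.8 mm/day.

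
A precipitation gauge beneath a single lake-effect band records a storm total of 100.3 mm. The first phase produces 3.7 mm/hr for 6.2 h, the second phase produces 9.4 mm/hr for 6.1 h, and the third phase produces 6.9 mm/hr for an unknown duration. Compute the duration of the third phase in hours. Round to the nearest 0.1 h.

duration ≈ 2.9 h

Known phases: 3.7 × 6.2 + 9.4 × 6.1 = 22.94 + 57.34 = 80.28 mm.
Remaining depth = 100.3 − 80.28 = 20.02 mm.
Duration = 20.02 / 6.9 = 2.9 h.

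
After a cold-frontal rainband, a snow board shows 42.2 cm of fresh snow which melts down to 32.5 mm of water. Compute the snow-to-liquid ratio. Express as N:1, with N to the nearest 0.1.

ratio ≈ 13.0

Ratio = snow depth / SWE = 422 mm / 32.5 mm = 13.0, i.e. 13.0:1.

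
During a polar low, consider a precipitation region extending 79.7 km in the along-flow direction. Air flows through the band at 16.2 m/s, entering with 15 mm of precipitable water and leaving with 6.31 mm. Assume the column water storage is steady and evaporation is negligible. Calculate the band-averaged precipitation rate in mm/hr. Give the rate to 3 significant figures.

Column moisture flux per unit crosswind length is F = V × PW.
Inflow: F_in = 16.2 × 15 = 243 mm·m/s
Outflow: F_out = 16.2 × 6.31 = 102.222 mm·m/s
Steady-state rate R = (F_in − F_out)/L = (243 − 102.222) / 79700 m = 1.766e-03 mm/s.
R = 1.766e-03 × 3600 = 6.36 mm/hr.

R ≈ 6.36 mm/hr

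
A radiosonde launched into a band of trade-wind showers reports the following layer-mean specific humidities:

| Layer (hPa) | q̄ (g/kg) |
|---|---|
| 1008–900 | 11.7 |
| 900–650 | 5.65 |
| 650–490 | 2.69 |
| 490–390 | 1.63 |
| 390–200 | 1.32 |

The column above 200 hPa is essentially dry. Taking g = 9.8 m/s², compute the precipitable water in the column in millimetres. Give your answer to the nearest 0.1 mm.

PW ≈ 35.9 mm

Precipitable water is the column-integrated vapour mass per unit area: PW = (1/g) Σ q̄ Δp, with q in kg/kg and Δp in Pa (1 kg/m² of water = 1 mm).
Layer 1008–900 hPa: Δp = 108 hPa = 10800 Pa, q̄ = 0.0117 kg/kg → 0.0117 × 10800 / 9.8 = 12.89 mm
Layer 900–650 hPa: Δp = 250 hPa = 25000 Pa, q̄ = 0.00565 kg/kg → 0.00565 × 25000 / 9.8 = 14.41 mm
Layer 650–490 hPa: Δp = 160 hPa = 16000 Pa, q̄ = 0.00269 kg/kg → 0.00269 × 16000 / 9.8 = 4.39 mm
Layer 490–390 hPa: Δp = 100 hPa = 10000 Pa, q̄ = 0.00163 kg/kg → 0.00163 × 10000 / 9.8 = 1.66 mm
Layer 390–200 hPa: Δp = 190 hPa = 19000 Pa, q̄ = 0.00132 kg/kg → 0.00132 × 19000 / 9.8 = 2.56 mm
PW = 12.89 + 14.41 + 4.39 + 1.66 + 2.56 = 35.91 ≈ 35.9 mm.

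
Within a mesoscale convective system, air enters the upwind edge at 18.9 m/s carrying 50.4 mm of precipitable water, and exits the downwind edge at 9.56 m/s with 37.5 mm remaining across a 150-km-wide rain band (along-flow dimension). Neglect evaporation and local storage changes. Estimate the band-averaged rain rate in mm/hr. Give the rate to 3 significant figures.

R ≈ 14.3 mm/hr

Column moisture flux per unit crosswind length is F = V × PW.
Inflow: F_in = 18.9 × 50.4 = 952.56 mm·m/s
Outflow: F_out = 9.56 × 37.5 = 358.5 mm·m/s
Steady-state rate R = (F_in − F_out)/L = (952.56 − 358.5) / 150000 m = 3.960e-03 mm/s.
R = 3.960e-03 × 3600 = 14.3 mm/hr.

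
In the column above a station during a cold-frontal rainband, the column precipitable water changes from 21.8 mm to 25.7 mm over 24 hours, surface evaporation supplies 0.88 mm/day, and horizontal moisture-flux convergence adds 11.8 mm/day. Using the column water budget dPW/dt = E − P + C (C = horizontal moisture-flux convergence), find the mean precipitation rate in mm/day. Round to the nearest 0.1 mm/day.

P ≈ 8.8 mm/day

dPW/dt = (25.7 − 21.8) mm / (24/24 day) = +3.900 mm/day.
P = E + C − dPW/dt = 0.88 + (11.8) − (+3.900) = 8.8 mm/day.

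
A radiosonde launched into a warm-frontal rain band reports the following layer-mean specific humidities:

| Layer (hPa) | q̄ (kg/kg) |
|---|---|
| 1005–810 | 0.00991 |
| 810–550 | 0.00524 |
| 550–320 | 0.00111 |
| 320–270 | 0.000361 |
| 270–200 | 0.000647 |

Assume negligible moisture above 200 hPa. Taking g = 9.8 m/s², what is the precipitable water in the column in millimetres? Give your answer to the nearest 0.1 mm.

PW ≈ 36.9 mm

Precipitable water is the column-integrated vapour mass per unit area: PW = (1/g) Σ q̄ Δp, with q in kg/kg and Δp in Pa (1 kg/m² of water = 1 mm).
Layer 1005–810 hPa: Δp = 195 hPa = 19500 Pa, q̄ = 0.00991 kg/kg → 0.00991 × 19500 / 9.8 = 19.72 mm
Layer 810–550 hPa: Δp = 260 hPa = 26000 Pa, q̄ = 0.00524 kg/kg → 0.00524 × 26000 / 9.8 = 13.90 mm
Layer 550–320 hPa: Δp = 230 hPa = 23000 Pa, q̄ = 0.00111 kg/kg → 0.00111 × 23000 / 9.8 = 2.61 mm
Layer 320–270 hPa: Δp = 50 hPa = 5000 Pa, q̄ = 0.000361 kg/kg → 0.000361 × 5000 / 9.8 = 0.18 mm
Layer 270–200 hPa: Δp = 70 hPa = 7000 Pa, q̄ = 0.000647 kg/kg → 0.000647 × 7000 / 9.8 = 0.46 mm
PW = 19.72 + 13.90 + 2.61 + 0.18 + 0.46 = 36.87 ≈ 36.9 mm.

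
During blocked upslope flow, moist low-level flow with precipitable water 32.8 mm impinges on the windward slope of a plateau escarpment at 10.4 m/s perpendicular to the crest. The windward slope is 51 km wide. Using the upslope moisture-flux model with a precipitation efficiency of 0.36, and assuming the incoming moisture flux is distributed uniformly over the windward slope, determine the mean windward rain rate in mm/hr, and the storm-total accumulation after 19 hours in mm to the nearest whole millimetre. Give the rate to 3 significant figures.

R ≈ 8.67 mm/hr; total ≈ 165 mm

Incoming column moisture flux per unit ridge length: F = V × PW = 10.4 × 32.8 = 341.12 mm·m/s.
Spread over the 51 km slope with efficiency ε = 0.36: R = ε·F/W = 0.36 × 341.12 / 51000 m = 2.408e-03 mm/s.
R = 2.408e-03 × 3600 = 8.67 mm/hr.
Over 19 h: total = 8.67 × 19 = 164.73 ≈ 165 mm.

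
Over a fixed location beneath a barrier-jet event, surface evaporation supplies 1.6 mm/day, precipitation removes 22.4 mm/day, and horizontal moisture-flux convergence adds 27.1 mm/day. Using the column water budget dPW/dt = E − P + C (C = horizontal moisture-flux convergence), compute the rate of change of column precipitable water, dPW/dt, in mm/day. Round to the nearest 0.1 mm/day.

dPW/dt = E − P + C = 1.6 − 22.4 + (27.1) = 6.3 mm/day.

dPW/dt ≈ 6.3 mm/day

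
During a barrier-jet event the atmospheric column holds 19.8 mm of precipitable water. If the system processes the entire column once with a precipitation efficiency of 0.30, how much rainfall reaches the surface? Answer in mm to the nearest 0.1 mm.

Rainfall = ε × PW = 0.30 × 19.8 = 5.9 mm.

rainfall ≈ 5.9 mm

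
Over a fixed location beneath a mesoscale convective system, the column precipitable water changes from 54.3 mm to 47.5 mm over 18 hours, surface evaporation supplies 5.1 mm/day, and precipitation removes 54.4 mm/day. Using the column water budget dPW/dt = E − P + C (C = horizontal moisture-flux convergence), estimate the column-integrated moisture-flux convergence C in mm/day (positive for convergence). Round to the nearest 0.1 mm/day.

C ≈ 40.2 mm/day

dPW/dt = (47.5 − 54.3) mm / (18/24 day) = -9.067 mm/day.
C = dPW/dt − E + P = (-9.067) − 5.1 + 54.4 = 40.2 mm/day.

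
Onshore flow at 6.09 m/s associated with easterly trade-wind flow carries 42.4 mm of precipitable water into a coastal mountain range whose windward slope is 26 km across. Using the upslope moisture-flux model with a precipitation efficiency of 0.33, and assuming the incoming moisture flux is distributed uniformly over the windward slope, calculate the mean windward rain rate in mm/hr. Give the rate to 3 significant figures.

R ≈ 11.8 mm/hr

Incoming column moisture flux per unit ridge length: F = V × PW = 6.09 × 42.4 = 258.216 mm·m/s.
Spread over the 26 km slope with efficiency ε = 0.33: R = ε·F/W = 0.33 × 258.216 / 26000 m = 3.277e-03 mm/s.
R = 3.277e-03 × 3600 = 11.8 mm/hr.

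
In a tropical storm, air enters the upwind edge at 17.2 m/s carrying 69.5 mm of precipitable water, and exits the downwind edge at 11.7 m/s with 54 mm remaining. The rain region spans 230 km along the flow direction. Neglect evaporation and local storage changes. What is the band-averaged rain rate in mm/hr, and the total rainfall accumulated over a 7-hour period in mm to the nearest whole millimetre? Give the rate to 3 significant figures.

Column moisture flux per unit crosswind length is F = V × PW.
Inflow: F_in = 17.2 × 69.5 = 1195.4 mm·m/s
Outflow: F_out = 11.7 × 54 = 631.8 mm·m/s
Steady-state rate R = (F_in − F_out)/L = (1195.4 − 631.8) / 230000 m = 2.450e-03 mm/s.
R = 2.450e-03 × 3600 = 8.82 mm/hr.
Over 7 h: total = 8.82 × 7 = 61.74 ≈ 62 mm.

R ≈ 8.82 mm/hr; total ≈ 62 mm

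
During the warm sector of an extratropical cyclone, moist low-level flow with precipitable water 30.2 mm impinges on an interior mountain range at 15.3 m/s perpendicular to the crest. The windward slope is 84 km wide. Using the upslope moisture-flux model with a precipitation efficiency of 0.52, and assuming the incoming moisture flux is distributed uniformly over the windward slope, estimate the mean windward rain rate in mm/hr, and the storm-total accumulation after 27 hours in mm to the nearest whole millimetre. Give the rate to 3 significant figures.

Incoming column moisture flux per unit ridge length: F = V × PW = 15.3 × 30.2 = 462.06 mm·m/s.
Spread over the 84 km slope with efficiency ε = 0.52: R = ε·F/W = 0.52 × 462.06 / 84000 m = 2.860e-03 mm/s.
R = 2.860e-03 × 3600 = 10.3 mm/hr.
Over 27 h: total = 10.3 × 27 = 278.1 ≈ 278 mm.

R ≈ 10.3 mm/hr; total ≈ 278 mm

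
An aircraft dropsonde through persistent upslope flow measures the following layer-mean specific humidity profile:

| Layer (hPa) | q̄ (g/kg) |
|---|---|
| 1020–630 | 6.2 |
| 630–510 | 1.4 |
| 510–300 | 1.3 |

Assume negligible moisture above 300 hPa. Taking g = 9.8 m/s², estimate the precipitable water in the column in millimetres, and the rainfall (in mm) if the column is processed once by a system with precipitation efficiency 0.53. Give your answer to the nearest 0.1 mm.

PW ≈ 29.2 mm; rainfall ≈ 15.5 mm

Precipitable water is the column-integrated vapour mass per unit area: PW = (1/g) Σ q̄ Δp, with q in kg/kg and Δp in Pa (1 kg/m² of water = 1 mm).
Layer 1020–630 hPa: Δp = 390 hPa = 39000 Pa, q̄ = 0.0062 kg/kg → 0.0062 × 39000 / 9.8 = 24.67 mm
Layer 630–510 hPa: Δp = 120 hPa = 12000 Pa, q̄ = 0.0014 kg/kg → 0.0014 × 12000 / 9.8 = 1.71 mm
Layer 510–300 hPa: Δp = 210 hPa = 21000 Pa, q̄ = 0.0013 kg/kg → 0.0013 × 21000 / 9.8 = 2.79 mm
PW = 24.67 + 1.71 + 2.79 = 29.17 ≈ 29.2 mm.
Rainfall = ε × PW = 0.53 × 29.2 = 15.5 mm.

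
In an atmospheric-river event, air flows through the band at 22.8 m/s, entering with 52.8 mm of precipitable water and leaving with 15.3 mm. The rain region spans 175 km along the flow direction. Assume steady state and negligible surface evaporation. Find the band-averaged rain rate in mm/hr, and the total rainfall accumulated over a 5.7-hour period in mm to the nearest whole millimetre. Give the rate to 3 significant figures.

R ≈ 17.6 mm/hr; total ≈ 100 mm

Column moisture flux per unit crosswind length is F = V × PW.
Inflow: F_in = 22.8 × 52.8 = 1203.84 mm·m/s
Outflow: F_out = 22.8 × 15.3 = 348.84 mm·m/s
Steady-state rate R = (F_in − F_out)/L = (1203.84 − 348.84) / 175000 m = 4.886e-03 mm/s.
R = 4.886e-03 × 3600 = 17.6 mm/hr.
Over 5.7 h: total = 17.6 × 5.7 = 100.32 ≈ 100 mm.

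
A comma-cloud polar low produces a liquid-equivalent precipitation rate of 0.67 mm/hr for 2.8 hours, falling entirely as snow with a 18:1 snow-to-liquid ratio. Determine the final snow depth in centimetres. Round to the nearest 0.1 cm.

Liquid-equivalent depth = 0.67 × 2.8 = 1.876 mm.
Snow depth = 1.876 mm × 18 = 33.768 mm = 3.4 cm.

snow depth ≈ 3.4 cm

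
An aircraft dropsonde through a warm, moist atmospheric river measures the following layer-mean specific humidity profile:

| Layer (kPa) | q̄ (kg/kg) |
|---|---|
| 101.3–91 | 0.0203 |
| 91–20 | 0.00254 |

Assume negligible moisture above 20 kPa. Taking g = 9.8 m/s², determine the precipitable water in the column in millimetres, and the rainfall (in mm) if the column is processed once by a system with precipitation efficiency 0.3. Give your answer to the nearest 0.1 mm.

Precipitable water is the column-integrated vapour mass per unit area: PW = (1/g) Σ q̄ Δp, with q in kg/kg and Δp in Pa (1 kg/m² of water = 1 mm).
Layer 101.3–91 kPa: Δp = 103 hPa = 10300 Pa, q̄ = 0.0203 kg/kg → 0.0203 × 10300 / 9.8 = 21.34 mm
Layer 91–20 kPa: Δp = 710 hPa = 71000 Pa, q̄ = 0.00254 kg/kg → 0.00254 × 71000 / 9.8 = 18.40 mm
PW = 21.34 + 18.40 = 39.74 ≈ 39.7 mm.
Rainfall = ε × PW = 0.3 × 39.7 = 11.9 mm.

PW ≈ 39.7 mm; rainfall ≈ 11.9 mm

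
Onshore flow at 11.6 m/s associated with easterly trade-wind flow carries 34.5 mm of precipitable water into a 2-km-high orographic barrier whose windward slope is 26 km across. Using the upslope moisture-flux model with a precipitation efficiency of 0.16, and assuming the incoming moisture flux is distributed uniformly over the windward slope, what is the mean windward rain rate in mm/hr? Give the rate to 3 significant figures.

R ≈ 8.87 mm/hr

Incoming column moisture flux per unit ridge length: F = V × PW = 11.6 × 34.5 = 400.2 mm·m/s.
Spread over the 26 km slope with efficiency ε = 0.16: R = ε·F/W = 0.16 × 400.2 / 26000 m = 2.463e-03 mm/s.
R = 2.463e-03 × 3600 = 8.87 mm/hr.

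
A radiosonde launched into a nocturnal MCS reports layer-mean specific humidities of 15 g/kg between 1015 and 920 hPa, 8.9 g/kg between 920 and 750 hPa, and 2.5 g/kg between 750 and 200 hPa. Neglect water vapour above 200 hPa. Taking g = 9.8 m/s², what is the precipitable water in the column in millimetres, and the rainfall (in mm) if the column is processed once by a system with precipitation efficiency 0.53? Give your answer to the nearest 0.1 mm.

Precipitable water is the column-integrated vapour mass per unit area: PW = (1/g) Σ q̄ Δp, with q in kg/kg and Δp in Pa (1 kg/m² of water = 1 mm).
Layer 1015–920 hPa: Δp = 95 hPa = 9500 Pa, q̄ = 0.015 kg/kg → 0.015 × 9500 / 9.8 = 14.54 mm
Layer 920–750 hPa: Δp = 170 hPa = 17000 Pa, q̄ = 0.0089 kg/kg → 0.0089 × 17000 / 9.8 = 15.44 mm
Layer 750–200 hPa: Δp = 550 hPa = 55000 Pa, q̄ = 0.0025 kg/kg → 0.0025 × 55000 / 9.8 = 14.03 mm
PW = 14.54 + 15.44 + 14.03 = 44.01 ≈ 44.0 mm.
Rainfall = ε × PW = 0.53 × 44.0 = 23.3 mm.

PW ≈ 44.0 mm; rainfall ≈ 23.3 mm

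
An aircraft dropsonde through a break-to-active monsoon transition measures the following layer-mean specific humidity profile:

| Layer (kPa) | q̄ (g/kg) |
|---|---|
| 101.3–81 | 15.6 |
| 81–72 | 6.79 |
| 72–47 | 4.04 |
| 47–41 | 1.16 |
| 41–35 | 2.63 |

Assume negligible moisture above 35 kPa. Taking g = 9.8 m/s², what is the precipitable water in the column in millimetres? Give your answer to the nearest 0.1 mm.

PW ≈ 51.2 mm

Precipitable water is the column-integrated vapour mass per unit area: PW = (1/g) Σ q̄ Δp, with q in kg/kg and Δp in Pa (1 kg/m² of water = 1 mm).
Layer 101.3–81 kPa: Δp = 203 hPa = 20300 Pa, q̄ = 0.0156 kg/kg → 0.0156 × 20300 / 9.8 = 32.31 mm
Layer 81–72 kPa: Δp = 90 hPa = 9000 Pa, q̄ = 0.00679 kg/kg → 0.00679 × 9000 / 9.8 = 6.24 mm
Layer 72–47 kPa: Δp = 250 hPa = 25000 Pa, q̄ = 0.00404 kg/kg → 0.00404 × 25000 / 9.8 = 10.31 mm
Layer 47–41 kPa: Δp = 60 hPa = 6000 Pa, q̄ = 0.00116 kg/kg → 0.00116 × 6000 / 9.8 = 0.71 mm
Layer 41–35 kPa: Δp = 60 hPa = 6000 Pa, q̄ = 0.00263 kg/kg → 0.00263 × 6000 / 9.8 = 1.61 mm
PW = 32.31 + 6.24 + 10.31 + 0.71 + 1.61 = 51.18 ≈ 51.2 mm.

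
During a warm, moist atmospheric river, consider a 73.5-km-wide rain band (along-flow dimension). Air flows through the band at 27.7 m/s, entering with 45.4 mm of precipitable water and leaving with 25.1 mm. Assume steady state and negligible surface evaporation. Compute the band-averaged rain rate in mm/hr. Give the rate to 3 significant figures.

Column moisture flux per unit crosswind length is F = V × PW.
Inflow: F_in = 27.7 × 45.4 = 1257.58 mm·m/s
Outflow: F_out = 27.7 × 25.1 = 695.27 mm·m/s
Steady-state rate R = (F_in − F_out)/L = (1257.58 − 695.27) / 73500 m = 7.650e-03 mm/s.
R = 7.650e-03 × 3600 = 27.5 mm/hr.

R ≈ 27.5 mm/hr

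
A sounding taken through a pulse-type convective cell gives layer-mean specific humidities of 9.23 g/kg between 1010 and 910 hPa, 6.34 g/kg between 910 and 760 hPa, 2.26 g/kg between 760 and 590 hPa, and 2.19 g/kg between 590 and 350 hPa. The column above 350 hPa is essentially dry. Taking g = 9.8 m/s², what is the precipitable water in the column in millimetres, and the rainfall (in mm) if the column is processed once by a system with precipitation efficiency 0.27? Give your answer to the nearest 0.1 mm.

PW ≈ 28.4 mm; rainfall ≈ 7.7 mm

Precipitable water is the column-integrated vapour mass per unit area: PW = (1/g) Σ q̄ Δp, with q in kg/kg and Δp in Pa (1 kg/m² of water = 1 mm).
Layer 1010–910 hPa: Δp = 100 hPa = 10000 Pa, q̄ = 0.00923 kg/kg → 0.00923 × 10000 / 9.8 = 9.42 mm
Layer 910–760 hPa: Δp = 150 hPa = 15000 Pa, q̄ = 0.00634 kg/kg → 0.00634 × 15000 / 9.8 = 9.70 mm
Layer 760–590 hPa: Δp = 170 hPa = 17000 Pa, q̄ = 0.00226 kg/kg → 0.00226 × 17000 / 9.8 = 3.92 mm
Layer 590–350 hPa: Δp = 240 hPa = 24000 Pa, q̄ = 0.00219 kg/kg → 0.00219 × 24000 / 9.8 = 5.36 mm
PW = 9.42 + 9.70 + 3.92 + 5.36 = 28.40 ≈ 28.4 mm.
Rainfall = ε × PW = 0.27 × 28.4 = 7.7 mm.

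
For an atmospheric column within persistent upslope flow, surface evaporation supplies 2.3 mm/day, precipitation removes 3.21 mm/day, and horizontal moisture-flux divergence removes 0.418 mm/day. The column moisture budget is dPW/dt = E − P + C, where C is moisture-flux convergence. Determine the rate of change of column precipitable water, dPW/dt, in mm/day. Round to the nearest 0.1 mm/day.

dPW/dt ≈ -1.3 mm/day

dPW/dt = E − P + C = 2.3 − 3.21 + (-0.418) = -1.3 mm/day.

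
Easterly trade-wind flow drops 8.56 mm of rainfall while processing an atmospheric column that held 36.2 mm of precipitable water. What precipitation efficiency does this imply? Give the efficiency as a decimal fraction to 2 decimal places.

ε = rainfall / PW = 8.56 / 36.2 = 0.24.

ε ≈ 0.24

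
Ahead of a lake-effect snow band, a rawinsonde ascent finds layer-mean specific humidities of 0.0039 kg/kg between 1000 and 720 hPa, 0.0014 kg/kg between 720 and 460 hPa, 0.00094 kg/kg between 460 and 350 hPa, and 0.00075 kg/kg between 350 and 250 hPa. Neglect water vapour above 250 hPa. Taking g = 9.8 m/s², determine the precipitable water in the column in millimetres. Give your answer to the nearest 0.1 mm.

PW ≈ 16.7 mm

Precipitable water is the column-integrated vapour mass per unit area: PW = (1/g) Σ q̄ Δp, with q in kg/kg and Δp in Pa (1 kg/m² of water = 1 mm).
Layer 1000–720 hPa: Δp = 280 hPa = 28000 Pa, q̄ = 0.0039 kg/kg → 0.0039 × 28000 / 9.8 = 11.14 mm
Layer 720–460 hPa: Δp = 260 hPa = 26000 Pa, q̄ = 0.0014 kg/kg → 0.0014 × 26000 / 9.8 = 3.71 mm
Layer 460–350 hPa: Δp = 110 hPa = 11000 Pa, q̄ = 0.00094 kg/kg → 0.00094 × 11000 / 9.8 = 1.06 mm
Layer 350–250 hPa: Δp = 100 hPa = 10000 Pa, q̄ = 0.00075 kg/kg → 0.00075 × 10000 / 9.8 = 0.77 mm
PW = 11.14 + 3.71 + 1.06 + 0.77 = 16.68 ≈ 16.7 mm.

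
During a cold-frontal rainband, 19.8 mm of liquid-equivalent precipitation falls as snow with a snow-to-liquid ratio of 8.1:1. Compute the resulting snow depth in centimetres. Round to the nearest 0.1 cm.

Snow depth = liquid × ratio = 19.8 mm × 8.1 = 160.38 mm = 16.0 cm.

snow depth ≈ 16.0 cm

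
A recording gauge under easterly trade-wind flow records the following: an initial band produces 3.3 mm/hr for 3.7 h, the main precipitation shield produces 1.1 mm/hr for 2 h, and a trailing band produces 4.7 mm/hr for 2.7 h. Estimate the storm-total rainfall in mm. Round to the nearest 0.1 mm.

total ≈ 27.1 mm

Total = Σ Rᵢ Δtᵢ = 3.3 × 3.7 + 1.1 × 2 + 4.7 × 2.7
      = 12.21 + 2.2 + 12.69 = 27.1 mm.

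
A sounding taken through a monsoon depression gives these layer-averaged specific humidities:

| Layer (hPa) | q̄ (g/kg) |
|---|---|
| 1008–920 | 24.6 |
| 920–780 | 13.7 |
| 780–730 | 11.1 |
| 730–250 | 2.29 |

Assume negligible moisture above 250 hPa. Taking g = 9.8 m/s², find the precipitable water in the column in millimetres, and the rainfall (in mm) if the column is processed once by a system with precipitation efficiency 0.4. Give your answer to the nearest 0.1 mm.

Precipitable water is the column-integrated vapour mass per unit area: PW = (1/g) Σ q̄ Δp, with q in kg/kg and Δp in Pa (1 kg/m² of water = 1 mm).
Layer 1008–920 hPa: Δp = 88 hPa = 8800 Pa, q̄ = 0.0246 kg/kg → 0.0246 × 8800 / 9.8 = 22.09 mm
Layer 920–780 hPa: Δp = 140 hPa = 14000 Pa, q̄ = 0.0137 kg/kg → 0.0137 × 14000 / 9.8 = 19.57 mm
Layer 780–730 hPa: Δp = 50 hPa = 5000 Pa, q̄ = 0.0111 kg/kg → 0.0111 × 5000 / 9.8 = 5.66 mm
Layer 730–250 hPa: Δp = 480 hPa = 48000 Pa, q̄ = 0.00229 kg/kg → 0.00229 × 48000 / 9.8 = 11.22 mm
PW = 22.09 + 19.57 + 5.66 + 11.22 = 58.54 ≈ 58.5 mm.
Rainfall = ε × PW = 0.4 × 58.5 = 23.4 mm.

PW ≈ 58.5 mm; rainfall ≈ 23.4 mm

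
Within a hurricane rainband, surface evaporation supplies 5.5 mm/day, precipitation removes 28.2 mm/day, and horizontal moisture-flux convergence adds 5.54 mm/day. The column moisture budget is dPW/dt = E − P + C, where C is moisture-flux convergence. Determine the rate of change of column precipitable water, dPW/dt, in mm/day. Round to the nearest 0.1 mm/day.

dPW/dt = E − P + C = 5.5 − 28.2 + (5.54) = -17.2 mm/day.

dPW/dt ≈ -17.2 mm/day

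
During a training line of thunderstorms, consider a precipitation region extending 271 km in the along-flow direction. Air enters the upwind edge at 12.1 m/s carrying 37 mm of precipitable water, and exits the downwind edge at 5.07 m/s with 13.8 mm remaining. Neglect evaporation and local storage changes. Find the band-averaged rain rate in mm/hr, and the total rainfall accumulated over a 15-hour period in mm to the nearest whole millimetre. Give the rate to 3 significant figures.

Column moisture flux per unit crosswind length is F = V × PW.
Inflow: F_in = 12.1 × 37 = 447.7 mm·m/s
Outflow: F_out = 5.07 × 13.8 = 69.966 mm·m/s
Steady-state rate R = (F_in − F_out)/L = (447.7 − 69.966) / 271000 m = 1.394e-03 mm/s.
R = 1.394e-03 × 3600 = 5.02 mm/hr.
Over 15 h: total = 5.02 × 15 = 75.3 ≈ 75 mm.

R ≈ 5.02 mm/hr; total ≈ 75 mm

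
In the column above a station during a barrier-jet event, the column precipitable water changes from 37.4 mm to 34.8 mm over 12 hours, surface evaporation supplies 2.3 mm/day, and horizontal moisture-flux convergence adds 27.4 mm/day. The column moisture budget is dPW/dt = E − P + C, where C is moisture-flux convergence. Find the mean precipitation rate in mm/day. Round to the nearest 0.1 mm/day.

P ≈ 34.9 mm/day

dPW/dt = (34.8 − 37.4) mm / (12/24 day) = -5.200 mm/day.
P = E + C − dPW/dt = 2.3 + (27.4) − (-5.200) = 34.9 mm/day.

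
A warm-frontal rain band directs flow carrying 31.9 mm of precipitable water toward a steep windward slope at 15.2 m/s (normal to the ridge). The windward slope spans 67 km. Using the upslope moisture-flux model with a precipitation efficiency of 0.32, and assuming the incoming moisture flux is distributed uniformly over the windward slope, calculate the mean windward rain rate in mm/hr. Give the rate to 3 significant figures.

Incoming column moisture flux per unit ridge length: F = V × PW = 15.2 × 31.9 = 484.88 mm·m/s.
Spread over the 67 km slope with efficiency ε = 0.32: R = ε·F/W = 0.32 × 484.88 / 67000 m = 2.316e-03 mm/s.
R = 2.316e-03 × 3600 = 8.34 mm/hr.

R ≈ 8.34 mm/hr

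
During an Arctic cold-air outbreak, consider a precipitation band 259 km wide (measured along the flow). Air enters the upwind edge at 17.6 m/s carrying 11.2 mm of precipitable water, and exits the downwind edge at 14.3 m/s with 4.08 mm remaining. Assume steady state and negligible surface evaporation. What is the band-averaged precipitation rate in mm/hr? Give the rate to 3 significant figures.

R ≈ 1.93 mm/hr

Column moisture flux per unit crosswind length is F = V × PW.
Inflow: F_in = 17.6 × 11.2 = 197.12 mm·m/s
Outflow: F_out = 14.3 × 4.08 = 58.344 mm·m/s
Steady-state rate R = (F_in − F_out)/L = (197.12 − 58.344) / 259000 m = 5.358e-04 mm/s.
R = 5.358e-04 × 3600 = 1.93 mm/hr.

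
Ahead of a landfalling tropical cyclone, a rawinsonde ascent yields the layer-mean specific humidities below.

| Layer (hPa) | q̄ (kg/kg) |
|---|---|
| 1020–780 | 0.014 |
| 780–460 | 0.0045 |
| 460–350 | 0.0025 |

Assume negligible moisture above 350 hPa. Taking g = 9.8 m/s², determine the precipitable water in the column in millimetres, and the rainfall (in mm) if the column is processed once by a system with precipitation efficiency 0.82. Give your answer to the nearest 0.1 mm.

PW ≈ 51.8 mm; rainfall ≈ 42.5 mm

Precipitable water is the column-integrated vapour mass per unit area: PW = (1/g) Σ q̄ Δp, with q in kg/kg and Δp in Pa (1 kg/m² of water = 1 mm).
Layer 1020–780 hPa: Δp = 240 hPa = 24000 Pa, q̄ = 0.014 kg/kg → 0.014 × 24000 / 9.8 = 34.29 mm
Layer 780–460 hPa: Δp = 320 hPa = 32000 Pa, q̄ = 0.0045 kg/kg → 0.0045 × 32000 / 9.8 = 14.69 mm
Layer 460–350 hPa: Δp = 110 hPa = 11000 Pa, q̄ = 0.0025 kg/kg → 0.0025 × 11000 / 9.8 = 2.81 mm
PW = 34.29 + 14.69 + 2.81 = 51.79 ≈ 51.8 mm.
Rainfall = ε × PW = 0.82 × 51.8 = 42.5 mm.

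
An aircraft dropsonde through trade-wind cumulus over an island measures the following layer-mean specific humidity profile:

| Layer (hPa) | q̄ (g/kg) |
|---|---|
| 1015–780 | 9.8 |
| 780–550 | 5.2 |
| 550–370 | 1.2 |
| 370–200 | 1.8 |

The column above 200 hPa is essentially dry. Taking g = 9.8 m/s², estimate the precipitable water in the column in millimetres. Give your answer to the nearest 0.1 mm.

PW ≈ 41.0 mm

Precipitable water is the column-integrated vapour mass per unit area: PW = (1/g) Σ q̄ Δp, with q in kg/kg and Δp in Pa (1 kg/m² of water = 1 mm).
Layer 1015–780 hPa: Δp = 235 hPa = 23500 Pa, q̄ = 0.0098 kg/kg → 0.0098 × 23500 / 9.8 = 23.50 mm
Layer 780–550 hPa: Δp = 230 hPa = 23000 Pa, q̄ = 0.0052 kg/kg → 0.0052 × 23000 / 9.8 = 12.20 mm
Layer 550–370 hPa: Δp = 180 hPa = 18000 Pa, q̄ = 0.0012 kg/kg → 0.0012 × 18000 / 9.8 = 2.20 mm
Layer 370–200 hPa: Δp = 170 hPa = 17000 Pa, q̄ = 0.0018 kg/kg → 0.0018 × 17000 / 9.8 = 3.12 mm
PW = 23.50 + 12.20 + 2.20 + 3.12 = 41.02 ≈ 41.0 mm.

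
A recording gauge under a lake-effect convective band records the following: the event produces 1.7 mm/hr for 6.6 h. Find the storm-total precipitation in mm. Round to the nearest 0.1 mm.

Total = Σ Rᵢ Δtᵢ = 1.7 × 6.6
      = 11.22 = 11.2 mm.

total ≈ 11.2 mm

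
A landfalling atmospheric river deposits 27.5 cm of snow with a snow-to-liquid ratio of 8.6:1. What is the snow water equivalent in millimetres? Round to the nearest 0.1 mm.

SWE ≈ 32.0 mm

SWE = snow depth / ratio = 27.5 cm / 8.6 = 3.198 cm = 32.0 mm.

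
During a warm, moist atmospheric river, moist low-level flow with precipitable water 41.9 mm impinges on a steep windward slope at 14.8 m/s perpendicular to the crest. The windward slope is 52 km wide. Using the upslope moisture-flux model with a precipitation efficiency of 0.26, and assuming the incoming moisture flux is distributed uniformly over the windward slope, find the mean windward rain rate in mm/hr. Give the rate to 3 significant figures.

R ≈ 11.2 mm/hr

Incoming column moisture flux per unit ridge length: F = V × PW = 14.8 × 41.9 = 620.12 mm·m/s.
Spread over the 52 km slope with efficiency ε = 0.26: R = ε·F/W = 0.26 × 620.12 / 52000 m = 3.101e-03 mm/s.
R = 3.101e-03 × 3600 = 11.2 mm/hr.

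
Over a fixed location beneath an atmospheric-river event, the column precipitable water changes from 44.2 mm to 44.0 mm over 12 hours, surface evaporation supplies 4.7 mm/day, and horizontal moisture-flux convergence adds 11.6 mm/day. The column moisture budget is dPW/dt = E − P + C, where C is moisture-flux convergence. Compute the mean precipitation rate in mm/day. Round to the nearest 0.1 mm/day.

P ≈ 16.7 mm/day

dPW/dt = (44.0 − 44.2) mm / (12/24 day) = -0.400 mm/day.
P = E + C − dPW/dt = 4.7 + (11.6) − (-0.400) = 16.7 mm/day.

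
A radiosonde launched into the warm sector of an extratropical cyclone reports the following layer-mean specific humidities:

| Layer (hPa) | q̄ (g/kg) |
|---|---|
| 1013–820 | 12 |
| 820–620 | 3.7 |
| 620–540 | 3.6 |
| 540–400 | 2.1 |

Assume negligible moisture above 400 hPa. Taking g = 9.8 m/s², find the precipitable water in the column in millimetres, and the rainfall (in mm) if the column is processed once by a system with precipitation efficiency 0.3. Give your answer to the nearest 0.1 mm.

Precipitable water is the column-integrated vapour mass per unit area: PW = (1/g) Σ q̄ Δp, with q in kg/kg and Δp in Pa (1 kg/m² of water = 1 mm).
Layer 1013–820 hPa: Δp = 193 hPa = 19300 Pa, q̄ = 0.012 kg/kg → 0.012 × 19300 / 9.8 = 23.63 mm
Layer 820–620 hPa: Δp = 200 hPa = 20000 Pa, q̄ = 0.0037 kg/kg → 0.0037 × 20000 / 9.8 = 7.55 mm
Layer 620–540 hPa: Δp = 80 hPa = 8000 Pa, q̄ = 0.0036 kg/kg → 0.0036 × 8000 / 9.8 = 2.94 mm
Layer 540–400 hPa: Δp = 140 hPa = 14000 Pa, q̄ = 0.0021 kg/kg → 0.0021 × 14000 / 9.8 = 3.00 mm
PW = 23.63 + 7.55 + 2.94 + 3.00 = 37.12 ≈ 37.1 mm.
Rainfall = ε × PW = 0.3 × 37.1 = 11.1 mm.

PW ≈ 37.1 mm; rainfall ≈ 11.1 mm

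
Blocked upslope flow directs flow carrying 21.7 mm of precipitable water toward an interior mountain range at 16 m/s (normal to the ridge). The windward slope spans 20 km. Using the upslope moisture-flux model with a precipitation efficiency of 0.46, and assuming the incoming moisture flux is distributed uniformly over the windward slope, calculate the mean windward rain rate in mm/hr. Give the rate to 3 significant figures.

R ≈ 28.7 mm/hr

Incoming column moisture flux per unit ridge length: F = V × PW = 16 × 21.7 = 347.2 mm·m/s.
Spread over the 20 km slope with efficiency ε = 0.46: R = ε·F/W = 0.46 × 347.2 / 20000 m = 7.986e-03 mm/s.
R = 7.986e-03 × 3600 = 28.7 mm/hr.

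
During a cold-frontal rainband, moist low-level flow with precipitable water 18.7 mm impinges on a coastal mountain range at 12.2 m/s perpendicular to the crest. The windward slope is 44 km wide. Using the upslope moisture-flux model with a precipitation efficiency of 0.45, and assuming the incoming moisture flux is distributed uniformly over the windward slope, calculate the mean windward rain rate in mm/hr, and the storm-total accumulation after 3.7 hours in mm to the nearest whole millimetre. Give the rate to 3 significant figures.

R ≈ 8.40 mm/hr; total ≈ 31 mm

Incoming column moisture flux per unit ridge length: F = V × PW = 12.2 × 18.7 = 228.14 mm·m/s.
Spread over the 44 km slope with efficiency ε = 0.45: R = ε·F/W = 0.45 × 228.14 / 44000 m = 2.333e-03 mm/s.
R = 2.333e-03 × 3600 = 8.40 mm/hr.
Over 3.7 h: total = 8.40 × 3.7 = 31.08 ≈ 31 mm.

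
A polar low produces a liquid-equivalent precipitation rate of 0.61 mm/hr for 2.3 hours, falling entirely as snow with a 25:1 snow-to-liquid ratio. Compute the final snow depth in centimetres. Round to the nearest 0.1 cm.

snow depth ≈ 3.5 cm

Liquid-equivalent depth = 0.61 × 2.3 = 1.403 mm.
Snow depth = 1.403 mm × 25 = 35.075 mm = 3.5 cm.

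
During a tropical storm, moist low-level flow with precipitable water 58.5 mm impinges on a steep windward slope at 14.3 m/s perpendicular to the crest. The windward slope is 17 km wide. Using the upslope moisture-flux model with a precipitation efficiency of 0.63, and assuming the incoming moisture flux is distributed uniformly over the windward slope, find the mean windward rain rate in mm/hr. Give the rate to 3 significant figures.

Incoming column moisture flux per unit ridge length: F = V × PW = 14.3 × 58.5 = 836.55 mm·m/s.
Spread over the 17 km slope with efficiency ε = 0.63: R = ε·F/W = 0.63 × 836.55 / 17000 m = 3.100e-02 mm/s.
R = 3.100e-02 × 3600 = 112 mm/hr.

R ≈ 112 mm/hr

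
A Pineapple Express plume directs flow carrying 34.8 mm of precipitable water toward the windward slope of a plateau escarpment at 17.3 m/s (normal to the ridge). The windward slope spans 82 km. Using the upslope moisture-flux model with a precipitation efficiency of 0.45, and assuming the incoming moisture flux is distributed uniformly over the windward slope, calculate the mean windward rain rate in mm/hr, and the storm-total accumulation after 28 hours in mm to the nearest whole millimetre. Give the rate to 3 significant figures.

R ≈ 11.9 mm/hr; total ≈ 333 mm

Incoming column moisture flux per unit ridge length: F = V × PW = 17.3 × 34.8 = 602.04 mm·m/s.
Spread over the 82 km slope with efficiency ε = 0.45: R = ε·F/W = 0.45 × 602.04 / 82000 m = 3.304e-03 mm/s.
R = 3.304e-03 × 3600 = 11.9 mm/hr.
Over 28 h: total = 11.9 × 28 = 333.2 ≈ 333 mm.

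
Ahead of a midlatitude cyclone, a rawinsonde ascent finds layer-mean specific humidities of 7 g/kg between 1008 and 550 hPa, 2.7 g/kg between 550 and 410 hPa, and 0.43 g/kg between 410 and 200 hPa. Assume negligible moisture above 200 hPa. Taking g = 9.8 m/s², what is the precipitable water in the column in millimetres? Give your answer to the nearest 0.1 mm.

PW ≈ 37.5 mm

Precipitable water is the column-integrated vapour mass per unit area: PW = (1/g) Σ q̄ Δp, with q in kg/kg and Δp in Pa (1 kg/m² of water = 1 mm).
Layer 1008–550 hPa: Δp = 458 hPa = 45800 Pa, q̄ = 0.007 kg/kg → 0.007 × 45800 / 9.8 = 32.71 mm
Layer 550–410 hPa: Δp = 140 hPa = 14000 Pa, q̄ = 0.0027 kg/kg → 0.0027 × 14000 / 9.8 = 3.86 mm
Layer 410–200 hPa: Δp = 210 hPa = 21000 Pa, q̄ = 0.00043 kg/kg → 0.00043 × 21000 / 9.8 = 0.92 mm
PW = 32.71 + 3.86 + 0.92 = 37.49 ≈ 37.5 mm.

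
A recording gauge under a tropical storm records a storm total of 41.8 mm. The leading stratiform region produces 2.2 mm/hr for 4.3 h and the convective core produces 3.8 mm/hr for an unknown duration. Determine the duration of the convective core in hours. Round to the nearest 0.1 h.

duration ≈ 8.5 h

Known phases: 2.2 × 4.3 = 9.46 mm.
Remaining depth = 41.8 − 9.46 = 32.34 mm.
Duration = 32.34 / 3.8 = 8.5 h.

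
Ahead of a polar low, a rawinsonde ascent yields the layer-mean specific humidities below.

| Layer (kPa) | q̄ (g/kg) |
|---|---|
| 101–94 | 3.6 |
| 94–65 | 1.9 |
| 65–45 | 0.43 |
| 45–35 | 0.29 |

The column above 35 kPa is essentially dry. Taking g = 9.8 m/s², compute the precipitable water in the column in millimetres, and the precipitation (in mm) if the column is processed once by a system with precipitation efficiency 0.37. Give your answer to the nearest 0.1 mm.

Precipitable water is the column-integrated vapour mass per unit area: PW = (1/g) Σ q̄ Δp, with q in kg/kg and Δp in Pa (1 kg/m² of water = 1 mm).
Layer 101–94 kPa: Δp = 70 hPa = 7000 Pa, q̄ = 0.0036 kg/kg → 0.0036 × 7000 / 9.8 = 2.57 mm
Layer 94–65 kPa: Δp = 290 hPa = 29000 Pa, q̄ = 0.0019 kg/kg → 0.0019 × 29000 / 9.8 = 5.62 mm
Layer 65–45 kPa: Δp = 200 hPa = 20000 Pa, q̄ = 0.00043 kg/kg → 0.00043 × 20000 / 9.8 = 0.88 mm
Layer 45–35 kPa: Δp = 100 hPa = 10000 Pa, q̄ = 0.00029 kg/kg → 0.00029 × 10000 / 9.8 = 0.30 mm
PW = 2.57 + 5.62 + 0.88 + 0.30 = 9.37 ≈ 9.4 mm.
Precipitation = ε × PW = 0.37 × 9.4 = 3.5 mm.

PW ≈ 9.4 mm; precipitation ≈ 3.5 mm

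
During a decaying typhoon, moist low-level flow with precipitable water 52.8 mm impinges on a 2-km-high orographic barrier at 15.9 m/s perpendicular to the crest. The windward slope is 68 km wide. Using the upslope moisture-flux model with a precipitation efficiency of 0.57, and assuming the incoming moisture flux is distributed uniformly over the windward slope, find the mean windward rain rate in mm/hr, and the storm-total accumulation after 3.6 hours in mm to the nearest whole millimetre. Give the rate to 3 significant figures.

R ≈ 25.3 mm/hr; total ≈ 91 mm

Incoming column moisture flux per unit ridge length: F = V × PW = 15.9 × 52.8 = 839.52 mm·m/s.
Spread over the 68 km slope with efficiency ε = 0.57: R = ε·F/W = 0.57 × 839.52 / 68000 m = 7.037e-03 mm/s.
R = 7.037e-03 × 3600 = 25.3 mm/hr.
Over 3.6 h: total = 25.3 × 3.6 = 91.08 ≈ 91 mm.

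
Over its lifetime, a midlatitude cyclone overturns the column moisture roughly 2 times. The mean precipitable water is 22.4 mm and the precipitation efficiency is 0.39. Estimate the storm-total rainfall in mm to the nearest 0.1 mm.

rainfall ≈ 17.5 mm

Each cycle deposits ε × PW = 0.39 × 22.4 = 8.736 mm.
Over 2 cycles: 2 × 8.736 = 17.5 mm.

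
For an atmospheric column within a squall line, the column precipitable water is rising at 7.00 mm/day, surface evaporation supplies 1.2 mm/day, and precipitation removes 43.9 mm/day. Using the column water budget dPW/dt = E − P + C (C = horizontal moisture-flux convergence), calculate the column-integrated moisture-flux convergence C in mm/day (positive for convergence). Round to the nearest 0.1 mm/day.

C ≈ 49.7 mm/day

dPW/dt = +7.00 mm/day.
C = dPW/dt − E + P = (+7.00) − 1.2 + 43.9 = 49.7 mm/day.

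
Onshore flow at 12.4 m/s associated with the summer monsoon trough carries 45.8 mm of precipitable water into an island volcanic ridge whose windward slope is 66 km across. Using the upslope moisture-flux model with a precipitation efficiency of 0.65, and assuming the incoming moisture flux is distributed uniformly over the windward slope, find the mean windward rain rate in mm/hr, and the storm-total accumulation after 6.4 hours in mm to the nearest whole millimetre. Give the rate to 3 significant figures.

Incoming column moisture flux per unit ridge length: F = V × PW = 12.4 × 45.8 = 567.92 mm·m/s.
Spread over the 66 km slope with efficiency ε = 0.65: R = ε·F/W = 0.65 × 567.92 / 66000 m = 5.593e-03 mm/s.
R = 5.593e-03 × 3600 = 20.1 mm/hr.
Over 6.4 h: total = 20.1 × 6.4 = 128.64 ≈ 129 mm.

R ≈ 20.1 mm/hr; total ≈ 129 mm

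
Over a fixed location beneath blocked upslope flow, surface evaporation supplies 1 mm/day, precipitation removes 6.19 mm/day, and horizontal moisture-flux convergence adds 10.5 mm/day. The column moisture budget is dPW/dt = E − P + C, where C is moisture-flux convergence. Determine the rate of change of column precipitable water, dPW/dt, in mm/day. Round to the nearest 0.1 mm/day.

dPW/dt = E − P + C = 1 − 6.19 + (10.5) = 5.3 mm/day.

dPW/dt ≈ 5.3 mm/day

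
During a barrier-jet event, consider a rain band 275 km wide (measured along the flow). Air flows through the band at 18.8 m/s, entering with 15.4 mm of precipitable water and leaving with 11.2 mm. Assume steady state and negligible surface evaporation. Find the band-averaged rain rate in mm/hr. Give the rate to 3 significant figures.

Column moisture flux per unit crosswind length is F = V × PW.
Inflow: F_in = 18.8 × 15.4 = 289.52 mm·m/s
Outflow: F_out = 18.8 × 11.2 = 210.56 mm·m/s
Steady-state rate R = (F_in − F_out)/L = (289.52 − 210.56) / 275000 m = 2.871e-04 mm/s.
R = 2.871e-04 × 3600 = 1.03 mm/hr.

R ≈ 1.03 mm/hr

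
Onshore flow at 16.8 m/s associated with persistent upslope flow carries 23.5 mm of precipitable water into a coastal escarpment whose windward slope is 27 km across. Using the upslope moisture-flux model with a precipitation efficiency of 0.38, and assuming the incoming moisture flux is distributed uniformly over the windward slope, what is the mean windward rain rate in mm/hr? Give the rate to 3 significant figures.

R ≈ 20.0 mm/hr

Incoming column moisture flux per unit ridge length: F = V × PW = 16.8 × 23.5 = 394.8 mm·m/s.
Spread over the 27 km slope with efficiency ε = 0.38: R = ε·F/W = 0.38 × 394.8 / 27000 m = 5.556e-03 mm/s.
R = 5.556e-03 × 3600 = 20.0 mm/hr.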